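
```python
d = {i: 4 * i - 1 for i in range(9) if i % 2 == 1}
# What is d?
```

{1: 3, 3: 11, 5: 19, 7: 27}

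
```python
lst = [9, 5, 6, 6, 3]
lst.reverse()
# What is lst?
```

[3, 6, 6, 5, 9]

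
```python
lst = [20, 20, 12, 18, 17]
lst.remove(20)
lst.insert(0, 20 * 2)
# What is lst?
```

After line 1: lst = [20, 20, 12, 18, 17]
After line 2 (remove first 20): lst = [20, 12, 18, 17]
After line 3 (insert 40 at index 0): lst = [40, 20, 12, 18, 17]

[40, 20, 12, 18, 17]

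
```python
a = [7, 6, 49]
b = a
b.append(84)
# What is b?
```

After line 1: a = [7, 6, 49]
After line 2 (b = a is an alias, same object): a = [7, 6, 49], b = [7, 6, 49]
After line 3 (b.append mutates the shared list): a = [7, 6, 49, 84], b = [7, 6, 49, 84]

[7, 6, 49, 84]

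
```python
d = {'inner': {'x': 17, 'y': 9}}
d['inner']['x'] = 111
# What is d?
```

After line 1: d = {'inner': {'x': 17, 'y': 9}}
After line 2 (inner x overwritten): d = {'inner': {'x': 111, 'y': 9}}

{'inner': {'x': 111, 'y': 9}}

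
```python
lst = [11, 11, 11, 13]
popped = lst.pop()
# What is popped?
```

13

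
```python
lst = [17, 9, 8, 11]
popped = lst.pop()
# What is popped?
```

11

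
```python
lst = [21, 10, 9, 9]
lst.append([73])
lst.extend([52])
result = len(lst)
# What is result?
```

After line 1: lst = [21, 10, 9, 9]
After line 2 (append adds [73] as single element): lst = [21, 10, 9, 9, [73]]
After line 3 (extend unpacks [52], adds 52): lst = [21, 10, 9, 9, [73], 52]
After line 4: result = len(lst) = 6

6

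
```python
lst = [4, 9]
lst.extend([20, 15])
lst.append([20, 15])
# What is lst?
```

After line 1: lst = [4, 9]
After line 2 (extend unpacks [20, 15]): lst = [4, 9, 20, 15]
After line 3 (append adds [20, 15] as single element): lst = [4, 9, 20, 15, [20, 15]]

[4, 9, 20, 15, [20, 15]]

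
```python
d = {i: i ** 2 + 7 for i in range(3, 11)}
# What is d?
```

{3: 16, 4: 23, 5: 32, 6: 43, 7: 56, 8: 71, 9: 88, 10: 107}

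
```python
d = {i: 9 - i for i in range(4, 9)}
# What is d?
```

{4: 5, 5: 4, 6: 3, 7: 2, 8: 1}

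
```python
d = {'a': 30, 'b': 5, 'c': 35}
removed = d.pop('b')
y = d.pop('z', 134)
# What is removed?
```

After line 1: d = {'a': 30, 'b': 5, 'c': 35}
After line 2 (pop 'b' returns 5): d = {'a': 30, 'c': 35}, removed = 5
After line 3 (pop 'z' missing, returns default 134): d = {'a': 30, 'c': 35}, y = 134

5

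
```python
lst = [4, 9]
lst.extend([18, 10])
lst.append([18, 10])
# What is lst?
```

After line 1: lst = [4, 9]
After line 2 (extend unpacks [18, 10]): lst = [4, 9, 18, 10]
After line 3 (append adds [18, 10] as single element): lst = [4, 9, 18, 10, [18, 10]]

[4, 9, 18, 10, [18, 10]]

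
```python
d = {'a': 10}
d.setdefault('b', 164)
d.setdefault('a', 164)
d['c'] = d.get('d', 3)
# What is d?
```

After line 1: d = {'a': 10}
After line 2 (setdefault adds 'b'=164): d = {'a': 10, 'b': 164}
After line 3 (setdefault 'a' no-op, already exists): d = {'a': 10, 'b': 164}
After line 4 (get('d', 3) returns default since 'd' not in d): d = {'a': 10, 'b': 164, 'c': 3}

{'a': 10, 'b': 164, 'c': 3}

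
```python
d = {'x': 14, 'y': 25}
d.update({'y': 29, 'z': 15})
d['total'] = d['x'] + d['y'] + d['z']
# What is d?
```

After line 1: d = {'x': 14, 'y': 25}
After line 2 (y overwritten, z added): d = {'x': 14, 'y': 29, 'z': 15}
After line 3 (total = 14 + 29 + 15 = 58): d = {'x': 14, 'y': 29, 'z': 15, 'total': 58}

{'x': 14, 'y': 29, 'z': 15, 'total': 58}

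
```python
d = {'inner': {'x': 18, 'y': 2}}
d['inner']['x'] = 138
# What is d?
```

After line 1: d = {'inner': {'x': 18, 'y': 2}}
After line 2 (inner x overwritten): d = {'inner': {'x': 138, 'y': 2}}

{'inner': {'x': 138, 'y': 2}}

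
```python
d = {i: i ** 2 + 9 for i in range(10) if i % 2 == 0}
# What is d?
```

{0: 9, 2: 13, 4: 25, 6: 45, 8: 73}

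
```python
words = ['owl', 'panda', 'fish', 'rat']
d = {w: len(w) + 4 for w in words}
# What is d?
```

{'owl': 7, 'panda': 9, 'fish': 8, 'rat': 7}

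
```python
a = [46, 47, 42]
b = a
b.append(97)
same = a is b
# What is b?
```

After line 1: a = [46, 47, 42]
After line 2 (b = a is an alias, same object): a = [46, 47, 42], b = [46, 47, 42]
After line 3 (b.append mutates the shared list): a = [46, 47, 42, 97], b = [46, 47, 42, 97]
After line 4 (same = a is b; same object -> True): same = True

[46, 47, 42, 97]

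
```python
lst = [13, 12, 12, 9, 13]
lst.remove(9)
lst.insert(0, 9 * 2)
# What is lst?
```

After line 1: lst = [13, 12, 12, 9, 13]
After line 2 (remove first 9): lst = [13, 12, 12, 13]
After line 3 (insert 18 at index 0): lst = [18, 13, 12, 12, 13]

[18, 13, 12, 12, 13]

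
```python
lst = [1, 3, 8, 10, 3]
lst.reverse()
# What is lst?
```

[3, 10, 8, 3, 1]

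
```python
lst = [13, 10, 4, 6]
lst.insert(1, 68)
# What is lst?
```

[13, 68, 10, 4, 6]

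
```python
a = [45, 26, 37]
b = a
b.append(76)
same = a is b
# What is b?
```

After line 1: a = [45, 26, 37]
After line 2 (b = a is an alias, same object): a = [45, 26, 37], b = [45, 26, 37]
After line 3 (b.append mutates the shared list): a = [45, 26, 37, 76], b = [45, 26, 37, 76]
After line 4 (same = a is b; same object -> True): same = True

[45, 26, 37, 76]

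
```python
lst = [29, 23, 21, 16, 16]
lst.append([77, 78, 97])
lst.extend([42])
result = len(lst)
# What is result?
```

After line 1: lst = [29, 23, 21, 16, 16]
After line 2 (append adds [77, 78, 97] as single element): lst = [29, 23, 21, 16, 16, [77, 78, 97]]
After line 3 (extend unpacks [42], adds 42): lst = [29, 23, 21, 16, 16, [77, 78, 97], 42]
After line 4: result = len(lst) = 7

7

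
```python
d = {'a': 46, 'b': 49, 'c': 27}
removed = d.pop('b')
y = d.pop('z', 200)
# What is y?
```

After line 1: d = {'a': 46, 'b': 49, 'c': 27}
After line 2 (pop 'b' returns 49): d = {'a': 46, 'c': 27}, removed = 49
After line 3 (pop 'z' missing, returns default 200): d = {'a': 46, 'c': 27}, y = 200

200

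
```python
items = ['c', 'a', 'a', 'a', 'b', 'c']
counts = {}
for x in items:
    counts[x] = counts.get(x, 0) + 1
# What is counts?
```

Initial: counts = {}, items = ['c', 'a', 'a', 'a', 'b', 'c']
See 'c': counts = {'c': 1}
See 'a': counts = {'c': 1, 'a': 1}
See 'a': counts = {'c': 1, 'a': 2}
See 'a': counts = {'c': 1, 'a': 3}
See 'b': counts = {'c': 1, 'a': 3, 'b': 1}
See 'c': counts = {'c': 2, 'a': 3, 'b': 1}

{'c': 2, 'a': 3, 'b': 1}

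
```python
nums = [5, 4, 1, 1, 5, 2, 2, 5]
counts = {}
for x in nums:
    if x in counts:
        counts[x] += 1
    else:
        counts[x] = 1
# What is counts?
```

Initial: counts = {}, nums = [5, 4, 1, 1, 5, 2, 2, 5]
See 5: counts = {5: 1}
See 4: counts = {5: 1, 4: 1}
See 1: counts = {5: 1, 4: 1, 1: 1}
See 1: counts = {5: 1, 4: 1, 1: 2}
See 5: counts = {5: 2, 4: 1, 1: 2}
See 2: counts = {5: 2, 4: 1, 1: 2, 2: 1}
See 2: counts = {5: 2, 4: 1, 1: 2, 2: 2}
See 5: counts = {5: 3, 4: 1, 1: 2, 2: 2}

{5: 3, 4: 1, 1: 2, 2: 2}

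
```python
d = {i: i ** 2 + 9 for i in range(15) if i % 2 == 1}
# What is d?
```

{1: 10, 3: 18, 5: 34, 7: 58, 9: 90, 11: 130, 13: 178}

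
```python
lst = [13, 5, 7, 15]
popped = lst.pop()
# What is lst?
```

[13, 5, 7]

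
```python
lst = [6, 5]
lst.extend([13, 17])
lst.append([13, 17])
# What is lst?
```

After line 1: lst = [6, 5]
After line 2 (extend unpacks [13, 17]): lst = [6, 5, 13, 17]
After line 3 (append adds [13, 17] as single element): lst = [6, 5, 13, 17, [13, 17]]

[6, 5, 13, 17, [13, 17]]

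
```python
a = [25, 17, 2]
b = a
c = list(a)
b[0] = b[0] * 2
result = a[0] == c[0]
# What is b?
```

After line 1: a = [25, 17, 2]
After line 2 (b = a, alias): a = [25, 17, 2], b = [25, 17, 2]
After line 3 (c = list(a) is a copy, new object): c = [25, 17, 2]
After line 4 (b[0] = 25 * 2 = 50; mutates shared a/b): a = b = [50, 17, 2], c = [25, 17, 2]
After line 5 (a[0] = 50, c[0] = 25; result = False)

[50, 17, 2]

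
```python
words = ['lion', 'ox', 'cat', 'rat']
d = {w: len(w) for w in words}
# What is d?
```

{'lion': 4, 'ox': 2, 'cat': 3, 'rat': 3}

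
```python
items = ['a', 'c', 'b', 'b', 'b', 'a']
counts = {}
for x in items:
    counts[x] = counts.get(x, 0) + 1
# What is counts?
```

Initial: counts = {}, items = ['a', 'c', 'b', 'b', 'b', 'a']
See 'a': counts = {'a': 1}
See 'c': counts = {'a': 1, 'c': 1}
See 'b': counts = {'a': 1, 'c': 1, 'b': 1}
See 'b': counts = {'a': 1, 'c': 1, 'b': 2}
See 'b': counts = {'a': 1, 'c': 1, 'b': 3}
See 'a': counts = {'a': 2, 'c': 1, 'b': 3}

{'a': 2, 'c': 1, 'b': 3}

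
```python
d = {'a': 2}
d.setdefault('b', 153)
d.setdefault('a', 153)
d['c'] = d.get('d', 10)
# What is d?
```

After line 1: d = {'a': 2}
After line 2 (setdefault adds 'b'=153): d = {'a': 2, 'b': 153}
After line 3 (setdefault 'a' no-op, already exists): d = {'a': 2, 'b': 153}
After line 4 (get('d', 10) returns default since 'd' not in d): d = {'a': 2, 'b': 153, 'c': 10}

{'a': 2, 'b': 153, 'c': 10}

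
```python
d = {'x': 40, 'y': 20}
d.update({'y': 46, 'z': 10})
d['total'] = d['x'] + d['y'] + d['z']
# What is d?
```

After line 1: d = {'x': 40, 'y': 20}
After line 2 (y overwritten, z added): d = {'x': 40, 'y': 46, 'z': 10}
After line 3 (total = 40 + 46 + 10 = 96): d = {'x': 40, 'y': 46, 'z': 10, 'total': 96}

{'x': 40, 'y': 46, 'z': 10, 'total': 96}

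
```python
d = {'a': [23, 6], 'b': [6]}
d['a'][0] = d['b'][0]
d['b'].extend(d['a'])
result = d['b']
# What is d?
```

After line 1: d = {'a': [23, 6], 'b': [6]}
After line 2 (a[0] = b[0] = 6): d = {'a': [6, 6], 'b': [6]}
After line 3 (b.extend(a) appends [6, 6]): d = {'a': [6, 6], 'b': [6, 6, 6]}
After line 4: result = d['b'] = [6, 6, 6]

{'a': [6, 6], 'b': [6, 6, 6]}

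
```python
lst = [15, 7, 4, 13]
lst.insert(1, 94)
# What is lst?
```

[15, 94, 7, 4, 13]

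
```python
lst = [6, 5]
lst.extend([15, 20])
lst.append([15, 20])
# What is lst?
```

After line 1: lst = [6, 5]
After line 2 (extend unpacks [15, 20]): lst = [6, 5, 15, 20]
After line 3 (append adds [15, 20] as single element): lst = [6, 5, 15, 20, [15, 20]]

[6, 5, 15, 20, [15, 20]]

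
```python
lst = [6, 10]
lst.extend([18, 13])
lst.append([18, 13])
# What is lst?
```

After line 1: lst = [6, 10]
After line 2 (extend unpacks [18, 13]): lst = [6, 10, 18, 13]
After line 3 (append adds [18, 13] as single element): lst = [6, 10, 18, 13, [18, 13]]

[6, 10, 18, 13, [18, 13]]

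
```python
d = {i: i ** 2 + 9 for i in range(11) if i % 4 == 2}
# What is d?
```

{2: 13, 6: 45, 10: 109}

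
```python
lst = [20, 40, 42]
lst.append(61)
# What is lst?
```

[20, 40, 42, 61]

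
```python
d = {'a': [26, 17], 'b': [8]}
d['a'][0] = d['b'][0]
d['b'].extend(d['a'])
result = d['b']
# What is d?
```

After line 1: d = {'a': [26, 17], 'b': [8]}
After line 2 (a[0] = b[0] = 8): d = {'a': [8, 17], 'b': [8]}
After line 3 (b.extend(a) appends [8, 17]): d = {'a': [8, 17], 'b': [8, 8, 17]}
After line 4: result = d['b'] = [8, 8, 17]

{'a': [8, 17], 'b': [8, 8, 17]}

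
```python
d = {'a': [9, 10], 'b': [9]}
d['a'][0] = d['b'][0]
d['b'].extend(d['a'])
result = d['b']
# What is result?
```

After line 1: d = {'a': [9, 10], 'b': [9]}
After line 2 (a[0] = b[0] = 9): d = {'a': [9, 10], 'b': [9]}
After line 3 (b.extend(a) appends [9, 10]): d = {'a': [9, 10], 'b': [9, 9, 10]}
After line 4: result = d['b'] = [9, 9, 10]

[9, 9, 10]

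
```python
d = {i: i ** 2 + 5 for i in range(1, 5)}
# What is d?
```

{1: 6, 2: 9, 3: 14, 4: 21}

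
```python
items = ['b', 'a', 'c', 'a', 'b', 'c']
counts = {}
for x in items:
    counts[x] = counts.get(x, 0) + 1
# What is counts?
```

Initial: counts = {}, items = ['b', 'a', 'c', 'a', 'b', 'c']
See 'b': counts = {'b': 1}
See 'a': counts = {'b': 1, 'a': 1}
See 'c': counts = {'b': 1, 'a': 1, 'c': 1}
See 'a': counts = {'b': 1, 'a': 2, 'c': 1}
See 'b': counts = {'b': 2, 'a': 2, 'c': 1}
See 'c': counts = {'b': 2, 'a': 2, 'c': 2}

{'b': 2, 'a': 2, 'c': 2}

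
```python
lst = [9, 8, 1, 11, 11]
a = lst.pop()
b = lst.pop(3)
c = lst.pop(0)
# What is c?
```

After line 1: lst = [9, 8, 1, 11, 11]
After line 2 (pop() -> a = 11): lst = [9, 8, 1, 11]
After line 3 (pop(3) -> b = 11): lst = [9, 8, 1]
After line 4 (pop(0) -> c = 9): lst = [8, 1]

9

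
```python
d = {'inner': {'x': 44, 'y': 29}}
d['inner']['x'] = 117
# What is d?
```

After line 1: d = {'inner': {'x': 44, 'y': 29}}
After line 2 (inner x overwritten): d = {'inner': {'x': 117, 'y': 29}}

{'inner': {'x': 117, 'y': 29}}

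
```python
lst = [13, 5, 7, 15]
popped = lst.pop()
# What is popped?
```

15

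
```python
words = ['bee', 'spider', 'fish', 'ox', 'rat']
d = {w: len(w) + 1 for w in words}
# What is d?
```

{'bee': 4, 'spider': 7, 'fish': 5, 'ox': 3, 'rat': 4}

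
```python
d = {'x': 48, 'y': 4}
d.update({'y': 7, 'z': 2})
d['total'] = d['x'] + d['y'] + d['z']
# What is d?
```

After line 1: d = {'x': 48, 'y': 4}
After line 2 (y overwritten, z added): d = {'x': 48, 'y': 7, 'z': 2}
After line 3 (total = 48 + 7 + 2 = 57): d = {'x': 48, 'y': 7, 'z': 2, 'total': 57}

{'x': 48, 'y': 7, 'z': 2, 'total': 57}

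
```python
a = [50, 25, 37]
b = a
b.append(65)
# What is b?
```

After line 1: a = [50, 25, 37]
After line 2 (b = a is an alias, same object): a = [50, 25, 37], b = [50, 25, 37]
After line 3 (b.append mutates the shared list): a = [50, 25, 37, 65], b = [50, 25, 37, 65]

[50, 25, 37, 65]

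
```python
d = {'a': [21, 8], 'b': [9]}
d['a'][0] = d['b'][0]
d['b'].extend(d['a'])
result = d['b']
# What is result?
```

After line 1: d = {'a': [21, 8], 'b': [9]}
After line 2 (a[0] = b[0] = 9): d = {'a': [9, 8], 'b': [9]}
After line 3 (b.extend(a) appends [9, 8]): d = {'a': [9, 8], 'b': [9, 9, 8]}
After line 4: result = d['b'] = [9, 9, 8]

[9, 9, 8]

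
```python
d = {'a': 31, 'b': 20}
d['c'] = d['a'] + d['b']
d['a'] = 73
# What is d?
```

After line 1: d = {'a': 31, 'b': 20}
After line 2 (d['c'] = 31 + 20): d = {'a': 31, 'b': 20, 'c': 51}
After line 3: d = {'a': 73, 'b': 20, 'c': 51}

{'a': 73, 'b': 20, 'c': 51}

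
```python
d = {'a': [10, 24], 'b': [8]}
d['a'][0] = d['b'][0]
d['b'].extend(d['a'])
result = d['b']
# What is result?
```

After line 1: d = {'a': [10, 24], 'b': [8]}
After line 2 (a[0] = b[0] = 8): d = {'a': [8, 24], 'b': [8]}
After line 3 (b.extend(a) appends [8, 24]): d = {'a': [8, 24], 'b': [8, 8, 24]}
After line 4: result = d['b'] = [8, 8, 24]

[8, 8, 24]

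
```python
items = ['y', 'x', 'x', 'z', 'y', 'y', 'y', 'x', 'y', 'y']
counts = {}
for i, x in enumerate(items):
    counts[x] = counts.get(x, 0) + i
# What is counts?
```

Initial: counts = {}, items = ['y', 'x', 'x', 'z', 'y', 'y', 'y', 'x', 'y', 'y']
i=0, x='y': counts = {'y': 0}
i=1, x='x': counts = {'y': 0, 'x': 1}
i=2, x='x': counts = {'y': 0, 'x': 3}
i=3, x='z': counts = {'y': 0, 'x': 3, 'z': 3}
i=4, x='y': counts = {'y': 4, 'x': 3, 'z': 3}
i=5, x='y': counts = {'y': 9, 'x': 3, 'z': 3}
i=6, x='y': counts = {'y': 15, 'x': 3, 'z': 3}
i=7, x='x': counts = {'y': 15, 'x': 10, 'z': 3}
i=8, x='y': counts = {'y': 23, 'x': 10, 'z': 3}
i=9, x='y': counts = {'y': 32, 'x': 10, 'z': 3}

{'y': 32, 'x': 10, 'z': 3}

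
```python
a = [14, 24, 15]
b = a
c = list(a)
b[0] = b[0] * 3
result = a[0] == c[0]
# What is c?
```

After line 1: a = [14, 24, 15]
After line 2 (b = a, alias): a = [14, 24, 15], b = [14, 24, 15]
After line 3 (c = list(a) is a copy, new object): c = [14, 24, 15]
After line 4 (b[0] = 14 * 3 = 42; mutates shared a/b): a = b = [42, 24, 15], c = [14, 24, 15]
After line 5 (a[0] = 42, c[0] = 14; result = False)

[14, 24, 15]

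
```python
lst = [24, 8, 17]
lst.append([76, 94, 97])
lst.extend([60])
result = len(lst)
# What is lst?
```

After line 1: lst = [24, 8, 17]
After line 2 (append adds [76, 94, 97] as single element): lst = [24, 8, 17, [76, 94, 97]]
After line 3 (extend unpacks [60], adds 60): lst = [24, 8, 17, [76, 94, 97], 60]
After line 4: result = len(lst) = 5

[24, 8, 17, [76, 94, 97], 60]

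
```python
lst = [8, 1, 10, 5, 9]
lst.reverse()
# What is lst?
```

[9, 5, 10, 1, 8]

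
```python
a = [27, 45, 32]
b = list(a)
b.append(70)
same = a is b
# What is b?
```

After line 1: a = [27, 45, 32]
After line 2 (b = list(a) is a shallow copy, new object): a = [27, 45, 32], b = [27, 45, 32]
After line 3 (append only mutates b): a = [27, 45, 32], b = [27, 45, 32, 70]
After line 4 (same = a is b; different objects -> False): same = False

[27, 45, 32, 70]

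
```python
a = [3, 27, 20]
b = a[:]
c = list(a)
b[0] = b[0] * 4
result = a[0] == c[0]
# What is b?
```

After line 1: a = [3, 27, 20]
After line 2 (b = a[:], copy): a = [3, 27, 20], b = [3, 27, 20]
After line 3 (c = list(a) is a copy, new object): c = [3, 27, 20]
After line 4 (b[0] = 3 * 4 = 12; only b mutates (copy)): a = [3, 27, 20], b = [12, 27, 20], c = [3, 27, 20]
After line 5 (a[0] = 3, c[0] = 3; result = True)

[12, 27, 20]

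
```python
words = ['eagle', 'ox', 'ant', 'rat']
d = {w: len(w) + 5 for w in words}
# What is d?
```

{'eagle': 10, 'ox': 7, 'ant': 8, 'rat': 8}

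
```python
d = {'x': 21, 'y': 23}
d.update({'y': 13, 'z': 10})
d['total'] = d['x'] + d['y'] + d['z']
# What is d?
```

After line 1: d = {'x': 21, 'y': 23}
After line 2 (y overwritten, z added): d = {'x': 21, 'y': 13, 'z': 10}
After line 3 (total = 21 + 13 + 10 = 44): d = {'x': 21, 'y': 13, 'z': 10, 'total': 44}

{'x': 21, 'y': 13, 'z': 10, 'total': 44}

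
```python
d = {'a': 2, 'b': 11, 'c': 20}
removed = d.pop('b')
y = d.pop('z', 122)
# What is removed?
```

After line 1: d = {'a': 2, 'b': 11, 'c': 20}
After line 2 (pop 'b' returns 11): d = {'a': 2, 'c': 20}, removed = 11
After line 3 (pop 'z' missing, returns default 122): d = {'a': 2, 'c': 20}, y = 122

11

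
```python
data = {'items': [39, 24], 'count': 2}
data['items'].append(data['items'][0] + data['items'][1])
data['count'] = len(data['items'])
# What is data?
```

After line 1: data = {'items': [39, 24], 'count': 2}
After line 2 (append 39 + 24 = 63): data = {'items': [39, 24, 63], 'count': 2}
After line 3 (count = len(items) = 3): data = {'items': [39, 24, 63], 'count': 3}

{'items': [39, 24, 63], 'count': 3}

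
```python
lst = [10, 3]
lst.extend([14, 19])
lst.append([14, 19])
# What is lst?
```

After line 1: lst = [10, 3]
After line 2 (extend unpacks [14, 19]): lst = [10, 3, 14, 19]
After line 3 (append adds [14, 19] as single element): lst = [10, 3, 14, 19, [14, 19]]

[10, 3, 14, 19, [14, 19]]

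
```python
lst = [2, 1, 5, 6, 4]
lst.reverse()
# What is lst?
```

[4, 6, 5, 1, 2]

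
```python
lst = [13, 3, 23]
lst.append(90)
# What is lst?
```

[13, 3, 23, 90]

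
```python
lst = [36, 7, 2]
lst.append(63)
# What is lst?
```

[36, 7, 2, 63]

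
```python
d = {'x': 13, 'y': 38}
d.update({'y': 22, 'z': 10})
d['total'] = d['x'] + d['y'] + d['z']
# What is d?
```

After line 1: d = {'x': 13, 'y': 38}
After line 2 (y overwritten, z added): d = {'x': 13, 'y': 22, 'z': 10}
After line 3 (total = 13 + 22 + 10 = 45): d = {'x': 13, 'y': 22, 'z': 10, 'total': 45}

{'x': 13, 'y': 22, 'z': 10, 'total': 45}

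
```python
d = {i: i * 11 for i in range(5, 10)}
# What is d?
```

{5: 55, 6: 66, 7: 77, 8: 88, 9: 99}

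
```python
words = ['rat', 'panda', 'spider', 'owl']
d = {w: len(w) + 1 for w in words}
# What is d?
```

{'rat': 4, 'panda': 6, 'spider': 7, 'owl': 4}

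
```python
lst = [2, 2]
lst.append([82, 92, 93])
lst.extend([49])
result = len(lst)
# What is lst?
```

After line 1: lst = [2, 2]
After line 2 (append adds [82, 92, 93] as single element): lst = [2, 2, [82, 92, 93]]
After line 3 (extend unpacks [49], adds 49): lst = [2, 2, [82, 92, 93], 49]
After line 4: result = len(lst) = 4

[2, 2, [82, 92, 93], 49]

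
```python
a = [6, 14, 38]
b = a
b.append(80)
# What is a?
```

After line 1: a = [6, 14, 38]
After line 2 (b = a is an alias, same object): a = [6, 14, 38], b = [6, 14, 38]
After line 3 (b.append mutates the shared list): a = [6, 14, 38, 80], b = [6, 14, 38, 80]

[6, 14, 38, 80]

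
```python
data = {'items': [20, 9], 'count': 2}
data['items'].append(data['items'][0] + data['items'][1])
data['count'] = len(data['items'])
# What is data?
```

After line 1: data = {'items': [20, 9], 'count': 2}
After line 2 (append 20 + 9 = 29): data = {'items': [20, 9, 29], 'count': 2}
After line 3 (count = len(items) = 3): data = {'items': [20, 9, 29], 'count': 3}

{'items': [20, 9, 29], 'count': 3}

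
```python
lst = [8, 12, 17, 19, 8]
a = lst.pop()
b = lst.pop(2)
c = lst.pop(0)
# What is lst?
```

After line 1: lst = [8, 12, 17, 19, 8]
After line 2 (pop() -> a = 8): lst = [8, 12, 17, 19]
After line 3 (pop(2) -> b = 17): lst = [8, 12, 19]
After line 4 (pop(0) -> c = 8): lst = [12, 19]

[12, 19]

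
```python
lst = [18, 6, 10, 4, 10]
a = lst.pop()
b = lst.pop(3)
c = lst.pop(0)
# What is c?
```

After line 1: lst = [18, 6, 10, 4, 10]
After line 2 (pop() -> a = 10): lst = [18, 6, 10, 4]
After line 3 (pop(3) -> b = 4): lst = [18, 6, 10]
After line 4 (pop(0) -> c = 18): lst = [6, 10]

18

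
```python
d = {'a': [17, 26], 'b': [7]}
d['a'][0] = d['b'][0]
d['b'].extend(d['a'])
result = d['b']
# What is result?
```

After line 1: d = {'a': [17, 26], 'b': [7]}
After line 2 (a[0] = b[0] = 7): d = {'a': [7, 26], 'b': [7]}
After line 3 (b.extend(a) appends [7, 26]): d = {'a': [7, 26], 'b': [7, 7, 26]}
After line 4: result = d['b'] = [7, 7, 26]

[7, 7, 26]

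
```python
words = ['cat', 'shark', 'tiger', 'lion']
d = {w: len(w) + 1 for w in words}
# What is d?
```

{'cat': 4, 'shark': 6, 'tiger': 6, 'lion': 5}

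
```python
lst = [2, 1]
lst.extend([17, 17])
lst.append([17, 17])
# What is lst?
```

After line 1: lst = [2, 1]
After line 2 (extend unpacks [17, 17]): lst = [2, 1, 17, 17]
After line 3 (append adds [17, 17] as single element): lst = [2, 1, 17, 17, [17, 17]]

[2, 1, 17, 17, [17, 17]]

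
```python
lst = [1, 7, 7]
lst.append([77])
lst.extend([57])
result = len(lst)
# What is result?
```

After line 1: lst = [1, 7, 7]
After line 2 (append adds [77] as single element): lst = [1, 7, 7, [77]]
After line 3 (extend unpacks [57], adds 57): lst = [1, 7, 7, [77], 57]
After line 4: result = len(lst) = 5

5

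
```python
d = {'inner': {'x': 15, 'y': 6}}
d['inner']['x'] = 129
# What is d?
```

After line 1: d = {'inner': {'x': 15, 'y': 6}}
After line 2 (inner x overwritten): d = {'inner': {'x': 129, 'y': 6}}

{'inner': {'x': 129, 'y': 6}}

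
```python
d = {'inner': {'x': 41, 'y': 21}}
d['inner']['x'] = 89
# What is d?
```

After line 1: d = {'inner': {'x': 41, 'y': 21}}
After line 2 (inner x overwritten): d = {'inner': {'x': 89, 'y': 21}}

{'inner': {'x': 89, 'y': 21}}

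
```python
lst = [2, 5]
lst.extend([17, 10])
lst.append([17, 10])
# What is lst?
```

After line 1: lst = [2, 5]
After line 2 (extend unpacks [17, 10]): lst = [2, 5, 17, 10]
After line 3 (append adds [17, 10] as single element): lst = [2, 5, 17, 10, [17, 10]]

[2, 5, 17, 10, [17, 10]]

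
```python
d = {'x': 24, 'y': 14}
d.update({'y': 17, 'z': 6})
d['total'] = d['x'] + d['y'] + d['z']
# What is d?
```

After line 1: d = {'x': 24, 'y': 14}
After line 2 (y overwritten, z added): d = {'x': 24, 'y': 17, 'z': 6}
After line 3 (total = 24 + 17 + 6 = 47): d = {'x': 24, 'y': 17, 'z': 6, 'total': 47}

{'x': 24, 'y': 17, 'z': 6, 'total': 47}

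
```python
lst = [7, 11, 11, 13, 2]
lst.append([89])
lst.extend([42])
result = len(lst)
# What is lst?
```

After line 1: lst = [7, 11, 11, 13, 2]
After line 2 (append adds [89] as single element): lst = [7, 11, 11, 13, 2, [89]]
After line 3 (extend unpacks [42], adds 42): lst = [7, 11, 11, 13, 2, [89], 42]
After line 4: result = len(lst) = 7

[7, 11, 11, 13, 2, [89], 42]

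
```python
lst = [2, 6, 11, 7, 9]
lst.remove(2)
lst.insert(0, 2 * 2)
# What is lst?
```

After line 1: lst = [2, 6, 11, 7, 9]
After line 2 (remove first 2): lst = [6, 11, 7, 9]
After line 3 (insert 4 at index 0): lst = [4, 6, 11, 7, 9]

[4, 6, 11, 7, 9]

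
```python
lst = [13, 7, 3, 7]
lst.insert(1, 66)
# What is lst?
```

[13, 66, 7, 3, 7]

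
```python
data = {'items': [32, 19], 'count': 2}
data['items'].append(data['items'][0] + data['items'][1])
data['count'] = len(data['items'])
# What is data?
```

After line 1: data = {'items': [32, 19], 'count': 2}
After line 2 (append 32 + 19 = 51): data = {'items': [32, 19, 51], 'count': 2}
After line 3 (count = len(items) = 3): data = {'items': [32, 19, 51], 'count': 3}

{'items': [32, 19, 51], 'count': 3}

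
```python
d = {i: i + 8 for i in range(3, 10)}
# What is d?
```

{3: 11, 4: 12, 5: 13, 6: 14, 7: 15, 8: 16, 9: 17}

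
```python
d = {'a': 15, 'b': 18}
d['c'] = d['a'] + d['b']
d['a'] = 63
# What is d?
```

After line 1: d = {'a': 15, 'b': 18}
After line 2 (d['c'] = 15 + 18): d = {'a': 15, 'b': 18, 'c': 33}
After line 3: d = {'a': 63, 'b': 18, 'c': 33}

{'a': 63, 'b': 18, 'c': 33}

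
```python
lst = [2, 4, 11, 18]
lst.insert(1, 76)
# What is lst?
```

[2, 76, 4, 11, 18]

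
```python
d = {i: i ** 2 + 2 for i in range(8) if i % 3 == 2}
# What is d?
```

{2: 6, 5: 27}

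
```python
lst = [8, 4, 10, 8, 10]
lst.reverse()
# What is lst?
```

[10, 8, 10, 4, 8]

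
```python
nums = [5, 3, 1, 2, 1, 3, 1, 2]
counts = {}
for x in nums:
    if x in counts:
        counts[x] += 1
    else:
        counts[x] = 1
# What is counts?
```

Initial: counts = {}, nums = [5, 3, 1, 2, 1, 3, 1, 2]
See 5: counts = {5: 1}
See 3: counts = {5: 1, 3: 1}
See 1: counts = {5: 1, 3: 1, 1: 1}
See 2: counts = {5: 1, 3: 1, 1: 1, 2: 1}
See 1: counts = {5: 1, 3: 1, 1: 2, 2: 1}
See 3: counts = {5: 1, 3: 2, 1: 2, 2: 1}
See 1: counts = {5: 1, 3: 2, 1: 3, 2: 1}
See 2: counts = {5: 1, 3: 2, 1: 3, 2: 2}

{5: 1, 3: 2, 1: 3, 2: 2}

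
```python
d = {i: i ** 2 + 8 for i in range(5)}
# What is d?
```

{0: 8, 1: 9, 2: 12, 3: 17, 4: 24}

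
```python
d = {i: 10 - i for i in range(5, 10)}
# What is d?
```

{5: 5, 6: 4, 7: 3, 8: 2, 9: 1}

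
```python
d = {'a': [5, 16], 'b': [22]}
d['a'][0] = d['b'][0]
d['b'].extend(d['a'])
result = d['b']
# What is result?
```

After line 1: d = {'a': [5, 16], 'b': [22]}
After line 2 (a[0] = b[0] = 22): d = {'a': [22, 16], 'b': [22]}
After line 3 (b.extend(a) appends [22, 16]): d = {'a': [22, 16], 'b': [22, 22, 16]}
After line 4: result = d['b'] = [22, 22, 16]

[22, 22, 16]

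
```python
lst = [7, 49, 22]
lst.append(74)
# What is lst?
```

[7, 49, 22, 74]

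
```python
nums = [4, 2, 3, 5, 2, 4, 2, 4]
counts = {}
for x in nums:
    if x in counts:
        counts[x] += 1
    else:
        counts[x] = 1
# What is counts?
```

Initial: counts = {}, nums = [4, 2, 3, 5, 2, 4, 2, 4]
See 4: counts = {4: 1}
See 2: counts = {4: 1, 2: 1}
See 3: counts = {4: 1, 2: 1, 3: 1}
See 5: counts = {4: 1, 2: 1, 3: 1, 5: 1}
See 2: counts = {4: 1, 2: 2, 3: 1, 5: 1}
See 4: counts = {4: 2, 2: 2, 3: 1, 5: 1}
See 2: counts = {4: 2, 2: 3, 3: 1, 5: 1}
See 4: counts = {4: 3, 2: 3, 3: 1, 5: 1}

{4: 3, 2: 3, 3: 1, 5: 1}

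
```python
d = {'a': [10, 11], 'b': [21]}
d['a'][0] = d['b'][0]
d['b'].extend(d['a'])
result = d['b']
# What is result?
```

After line 1: d = {'a': [10, 11], 'b': [21]}
After line 2 (a[0] = b[0] = 21): d = {'a': [21, 11], 'b': [21]}
After line 3 (b.extend(a) appends [21, 11]): d = {'a': [21, 11], 'b': [21, 21, 11]}
After line 4: result = d['b'] = [21, 21, 11]

[21, 21, 11]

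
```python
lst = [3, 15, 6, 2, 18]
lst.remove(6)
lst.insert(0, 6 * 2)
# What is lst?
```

After line 1: lst = [3, 15, 6, 2, 18]
After line 2 (remove first 6): lst = [3, 15, 2, 18]
After line 3 (insert 12 at index 0): lst = [12, 3, 15, 2, 18]

[12, 3, 15, 2, 18]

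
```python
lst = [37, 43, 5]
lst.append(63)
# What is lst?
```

[37, 43, 5, 63]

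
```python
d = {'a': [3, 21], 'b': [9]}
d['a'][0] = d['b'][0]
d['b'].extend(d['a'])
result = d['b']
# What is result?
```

After line 1: d = {'a': [3, 21], 'b': [9]}
After line 2 (a[0] = b[0] = 9): d = {'a': [9, 21], 'b': [9]}
After line 3 (b.extend(a) appends [9, 21]): d = {'a': [9, 21], 'b': [9, 9, 21]}
After line 4: result = d['b'] = [9, 9, 21]

[9, 9, 21]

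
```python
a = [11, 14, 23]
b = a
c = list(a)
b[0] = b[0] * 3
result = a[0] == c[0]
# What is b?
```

After line 1: a = [11, 14, 23]
After line 2 (b = a, alias): a = [11, 14, 23], b = [11, 14, 23]
After line 3 (c = list(a) is a copy, new object): c = [11, 14, 23]
After line 4 (b[0] = 11 * 3 = 33; mutates shared a/b): a = b = [33, 14, 23], c = [11, 14, 23]
After line 5 (a[0] = 33, c[0] = 11; result = False)

[33, 14, 23]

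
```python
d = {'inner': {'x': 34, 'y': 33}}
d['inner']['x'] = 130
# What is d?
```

After line 1: d = {'inner': {'x': 34, 'y': 33}}
After line 2 (inner x overwritten): d = {'inner': {'x': 130, 'y': 33}}

{'inner': {'x': 130, 'y': 33}}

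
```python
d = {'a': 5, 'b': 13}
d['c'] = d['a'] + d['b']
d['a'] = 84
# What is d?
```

After line 1: d = {'a': 5, 'b': 13}
After line 2 (d['c'] = 5 + 13): d = {'a': 5, 'b': 13, 'c': 18}
After line 3: d = {'a': 84, 'b': 13, 'c': 18}

{'a': 84, 'b': 13, 'c': 18}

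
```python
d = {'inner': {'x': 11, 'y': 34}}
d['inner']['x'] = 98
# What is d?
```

After line 1: d = {'inner': {'x': 11, 'y': 34}}
After line 2 (inner x overwritten): d = {'inner': {'x': 98, 'y': 34}}

{'inner': {'x': 98, 'y': 34}}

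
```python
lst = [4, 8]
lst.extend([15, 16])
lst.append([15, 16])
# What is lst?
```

After line 1: lst = [4, 8]
After line 2 (extend unpacks [15, 16]): lst = [4, 8, 15, 16]
After line 3 (append adds [15, 16] as single element): lst = [4, 8, 15, 16, [15, 16]]

[4, 8, 15, 16, [15, 16]]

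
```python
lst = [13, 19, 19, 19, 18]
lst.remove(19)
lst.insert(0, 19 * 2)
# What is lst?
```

After line 1: lst = [13, 19, 19, 19, 18]
After line 2 (remove first 19): lst = [13, 19, 19, 18]
After line 3 (insert 38 at index 0): lst = [38, 13, 19, 19, 18]

[38, 13, 19, 19, 18]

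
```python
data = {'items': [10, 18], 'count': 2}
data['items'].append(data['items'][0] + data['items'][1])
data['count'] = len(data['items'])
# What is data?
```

After line 1: data = {'items': [10, 18], 'count': 2}
After line 2 (append 10 + 18 = 28): data = {'items': [10, 18, 28], 'count': 2}
After line 3 (count = len(items) = 3): data = {'items': [10, 18, 28], 'count': 3}

{'items': [10, 18, 28], 'count': 3}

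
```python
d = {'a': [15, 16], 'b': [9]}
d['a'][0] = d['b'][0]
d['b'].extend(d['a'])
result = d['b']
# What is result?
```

After line 1: d = {'a': [15, 16], 'b': [9]}
After line 2 (a[0] = b[0] = 9): d = {'a': [9, 16], 'b': [9]}
After line 3 (b.extend(a) appends [9, 16]): d = {'a': [9, 16], 'b': [9, 9, 16]}
After line 4: result = d['b'] = [9, 9, 16]

[9, 9, 16]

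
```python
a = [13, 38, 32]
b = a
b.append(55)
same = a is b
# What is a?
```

After line 1: a = [13, 38, 32]
After line 2 (b = a is an alias, same object): a = [13, 38, 32], b = [13, 38, 32]
After line 3 (b.append mutates the shared list): a = [13, 38, 32, 55], b = [13, 38, 32, 55]
After line 4 (same = a is b; same object -> True): same = True

[13, 38, 32, 55]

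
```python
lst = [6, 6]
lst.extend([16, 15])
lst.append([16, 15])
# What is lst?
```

After line 1: lst = [6, 6]
After line 2 (extend unpacks [16, 15]): lst = [6, 6, 16, 15]
After line 3 (append adds [16, 15] as single element): lst = [6, 6, 16, 15, [16, 15]]

[6, 6, 16, 15, [16, 15]]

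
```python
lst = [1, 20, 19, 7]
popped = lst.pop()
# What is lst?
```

[1, 20, 19]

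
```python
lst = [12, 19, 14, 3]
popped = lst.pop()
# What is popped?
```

3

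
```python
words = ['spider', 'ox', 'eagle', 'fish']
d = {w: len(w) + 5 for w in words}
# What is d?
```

{'spider': 11, 'ox': 7, 'eagle': 10, 'fish': 9}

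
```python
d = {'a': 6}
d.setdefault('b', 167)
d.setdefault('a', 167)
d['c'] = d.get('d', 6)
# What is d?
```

After line 1: d = {'a': 6}
After line 2 (setdefault adds 'b'=167): d = {'a': 6, 'b': 167}
After line 3 (setdefault 'a' no-op, already exists): d = {'a': 6, 'b': 167}
After line 4 (get('d', 6) returns default since 'd' not in d): d = {'a': 6, 'b': 167, 'c': 6}

{'a': 6, 'b': 167, 'c': 6}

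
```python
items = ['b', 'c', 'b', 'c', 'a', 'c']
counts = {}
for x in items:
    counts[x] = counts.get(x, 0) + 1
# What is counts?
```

Initial: counts = {}, items = ['b', 'c', 'b', 'c', 'a', 'c']
See 'b': counts = {'b': 1}
See 'c': counts = {'b': 1, 'c': 1}
See 'b': counts = {'b': 2, 'c': 1}
See 'c': counts = {'b': 2, 'c': 2}
See 'a': counts = {'b': 2, 'c': 2, 'a': 1}
See 'c': counts = {'b': 2, 'c': 3, 'a': 1}

{'b': 2, 'c': 3, 'a': 1}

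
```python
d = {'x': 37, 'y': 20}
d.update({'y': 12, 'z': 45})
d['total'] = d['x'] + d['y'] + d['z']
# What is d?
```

After line 1: d = {'x': 37, 'y': 20}
After line 2 (y overwritten, z added): d = {'x': 37, 'y': 12, 'z': 45}
After line 3 (total = 37 + 12 + 45 = 94): d = {'x': 37, 'y': 12, 'z': 45, 'total': 94}

{'x': 37, 'y': 12, 'z': 45, 'total': 94}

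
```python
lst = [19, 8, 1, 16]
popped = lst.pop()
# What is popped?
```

16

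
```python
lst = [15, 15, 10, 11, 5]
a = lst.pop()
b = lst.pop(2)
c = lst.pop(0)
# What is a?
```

After line 1: lst = [15, 15, 10, 11, 5]
After line 2 (pop() -> a = 5): lst = [15, 15, 10, 11]
After line 3 (pop(2) -> b = 10): lst = [15, 15, 11]
After line 4 (pop(0) -> c = 15): lst = [15, 11]

5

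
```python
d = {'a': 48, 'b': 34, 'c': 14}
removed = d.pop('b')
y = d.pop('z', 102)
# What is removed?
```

After line 1: d = {'a': 48, 'b': 34, 'c': 14}
After line 2 (pop 'b' returns 34): d = {'a': 48, 'c': 14}, removed = 34
After line 3 (pop 'z' missing, returns default 102): d = {'a': 48, 'c': 14}, y = 102

34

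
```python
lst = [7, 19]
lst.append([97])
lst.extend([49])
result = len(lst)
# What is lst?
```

After line 1: lst = [7, 19]
After line 2 (append adds [97] as single element): lst = [7, 19, [97]]
After line 3 (extend unpacks [49], adds 49): lst = [7, 19, [97], 49]
After line 4: result = len(lst) = 4

[7, 19, [97], 49]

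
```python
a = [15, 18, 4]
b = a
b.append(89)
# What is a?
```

After line 1: a = [15, 18, 4]
After line 2 (b = a is an alias, same object): a = [15, 18, 4], b = [15, 18, 4]
After line 3 (b.append mutates the shared list): a = [15, 18, 4, 89], b = [15, 18, 4, 89]

[15, 18, 4, 89]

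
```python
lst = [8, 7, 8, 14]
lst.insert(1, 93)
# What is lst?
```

[8, 93, 7, 8, 14]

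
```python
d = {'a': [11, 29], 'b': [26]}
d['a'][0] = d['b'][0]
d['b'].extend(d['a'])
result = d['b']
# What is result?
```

After line 1: d = {'a': [11, 29], 'b': [26]}
After line 2 (a[0] = b[0] = 26): d = {'a': [26, 29], 'b': [26]}
After line 3 (b.extend(a) appends [26, 29]): d = {'a': [26, 29], 'b': [26, 26, 29]}
After line 4: result = d['b'] = [26, 26, 29]

[26, 26, 29]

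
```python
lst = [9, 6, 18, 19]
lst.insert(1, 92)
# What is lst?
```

[9, 92, 6, 18, 19]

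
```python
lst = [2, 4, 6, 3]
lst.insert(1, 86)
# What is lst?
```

[2, 86, 4, 6, 3]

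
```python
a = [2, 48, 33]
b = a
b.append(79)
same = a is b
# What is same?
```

After line 1: a = [2, 48, 33]
After line 2 (b = a is an alias, same object): a = [2, 48, 33], b = [2, 48, 33]
After line 3 (b.append mutates the shared list): a = [2, 48, 33, 79], b = [2, 48, 33, 79]
After line 4 (same = a is b; same object -> True): same = True

True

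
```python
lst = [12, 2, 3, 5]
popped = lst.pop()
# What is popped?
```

5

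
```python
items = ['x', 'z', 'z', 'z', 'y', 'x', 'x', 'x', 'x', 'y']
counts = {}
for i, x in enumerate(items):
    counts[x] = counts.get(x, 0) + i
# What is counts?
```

Initial: counts = {}, items = ['x', 'z', 'z', 'z', 'y', 'x', 'x', 'x', 'x', 'y']
i=0, x='x': counts = {'x': 0}
i=1, x='z': counts = {'x': 0, 'z': 1}
i=2, x='z': counts = {'x': 0, 'z': 3}
i=3, x='z': counts = {'x': 0, 'z': 6}
i=4, x='y': counts = {'x': 0, 'z': 6, 'y': 4}
i=5, x='x': counts = {'x': 5, 'z': 6, 'y': 4}
i=6, x='x': counts = {'x': 11, 'z': 6, 'y': 4}
i=7, x='x': counts = {'x': 18, 'z': 6, 'y': 4}
i=8, x='x': counts = {'x': 26, 'z': 6, 'y': 4}
i=9, x='y': counts = {'x': 26, 'z': 6, 'y': 13}

{'x': 26, 'z': 6, 'y': 13}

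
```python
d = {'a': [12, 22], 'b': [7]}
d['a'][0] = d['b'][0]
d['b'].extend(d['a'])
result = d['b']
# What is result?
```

After line 1: d = {'a': [12, 22], 'b': [7]}
After line 2 (a[0] = b[0] = 7): d = {'a': [7, 22], 'b': [7]}
After line 3 (b.extend(a) appends [7, 22]): d = {'a': [7, 22], 'b': [7, 7, 22]}
After line 4: result = d['b'] = [7, 7, 22]

[7, 7, 22]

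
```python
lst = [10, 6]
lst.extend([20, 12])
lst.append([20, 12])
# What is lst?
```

After line 1: lst = [10, 6]
After line 2 (extend unpacks [20, 12]): lst = [10, 6, 20, 12]
After line 3 (append adds [20, 12] as single element): lst = [10, 6, 20, 12, [20, 12]]

[10, 6, 20, 12, [20, 12]]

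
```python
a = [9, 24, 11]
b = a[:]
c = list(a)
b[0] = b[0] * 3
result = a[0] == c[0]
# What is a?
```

After line 1: a = [9, 24, 11]
After line 2 (b = a[:], copy): a = [9, 24, 11], b = [9, 24, 11]
After line 3 (c = list(a) is a copy, new object): c = [9, 24, 11]
After line 4 (b[0] = 9 * 3 = 27; only b mutates (copy)): a = [9, 24, 11], b = [27, 24, 11], c = [9, 24, 11]
After line 5 (a[0] = 9, c[0] = 9; result = True)

[9, 24, 11]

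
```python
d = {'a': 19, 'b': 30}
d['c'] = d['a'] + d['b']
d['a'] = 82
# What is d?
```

After line 1: d = {'a': 19, 'b': 30}
After line 2 (d['c'] = 19 + 30): d = {'a': 19, 'b': 30, 'c': 49}
After line 3: d = {'a': 82, 'b': 30, 'c': 49}

{'a': 82, 'b': 30, 'c': 49}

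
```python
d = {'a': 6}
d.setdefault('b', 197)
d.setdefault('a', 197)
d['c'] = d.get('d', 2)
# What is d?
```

After line 1: d = {'a': 6}
After line 2 (setdefault adds 'b'=197): d = {'a': 6, 'b': 197}
After line 3 (setdefault 'a' no-op, already exists): d = {'a': 6, 'b': 197}
After line 4 (get('d', 2) returns default since 'd' not in d): d = {'a': 6, 'b': 197, 'c': 2}

{'a': 6, 'b': 197, 'c': 2}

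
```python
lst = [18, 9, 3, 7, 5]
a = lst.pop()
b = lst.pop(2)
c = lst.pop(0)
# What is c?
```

After line 1: lst = [18, 9, 3, 7, 5]
After line 2 (pop() -> a = 5): lst = [18, 9, 3, 7]
After line 3 (pop(2) -> b = 3): lst = [18, 9, 7]
After line 4 (pop(0) -> c = 18): lst = [9, 7]

18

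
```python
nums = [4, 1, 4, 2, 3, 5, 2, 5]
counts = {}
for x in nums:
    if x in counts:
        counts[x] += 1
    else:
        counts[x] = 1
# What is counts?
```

Initial: counts = {}, nums = [4, 1, 4, 2, 3, 5, 2, 5]
See 4: counts = {4: 1}
See 1: counts = {4: 1, 1: 1}
See 4: counts = {4: 2, 1: 1}
See 2: counts = {4: 2, 1: 1, 2: 1}
See 3: counts = {4: 2, 1: 1, 2: 1, 3: 1}
See 5: counts = {4: 2, 1: 1, 2: 1, 3: 1, 5: 1}
See 2: counts = {4: 2, 1: 1, 2: 2, 3: 1, 5: 1}
See 5: counts = {4: 2, 1: 1, 2: 2, 3: 1, 5: 2}

{4: 2, 1: 1, 2: 2, 3: 1, 5: 2}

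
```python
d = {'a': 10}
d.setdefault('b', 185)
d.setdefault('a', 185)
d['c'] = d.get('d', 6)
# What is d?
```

After line 1: d = {'a': 10}
After line 2 (setdefault adds 'b'=185): d = {'a': 10, 'b': 185}
After line 3 (setdefault 'a' no-op, already exists): d = {'a': 10, 'b': 185}
After line 4 (get('d', 6) returns default since 'd' not in d): d = {'a': 10, 'b': 185, 'c': 6}

{'a': 10, 'b': 185, 'c': 6}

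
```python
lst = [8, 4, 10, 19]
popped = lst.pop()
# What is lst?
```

[8, 4, 10]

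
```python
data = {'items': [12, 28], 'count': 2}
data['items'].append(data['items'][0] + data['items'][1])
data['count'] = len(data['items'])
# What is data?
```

After line 1: data = {'items': [12, 28], 'count': 2}
After line 2 (append 12 + 28 = 40): data = {'items': [12, 28, 40], 'count': 2}
After line 3 (count = len(items) = 3): data = {'items': [12, 28, 40], 'count': 3}

{'items': [12, 28, 40], 'count': 3}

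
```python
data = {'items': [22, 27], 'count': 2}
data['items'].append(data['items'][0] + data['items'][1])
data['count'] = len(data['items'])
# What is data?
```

After line 1: data = {'items': [22, 27], 'count': 2}
After line 2 (append 22 + 27 = 49): data = {'items': [22, 27, 49], 'count': 2}
After line 3 (count = len(items) = 3): data = {'items': [22, 27, 49], 'count': 3}

{'items': [22, 27, 49], 'count': 3}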